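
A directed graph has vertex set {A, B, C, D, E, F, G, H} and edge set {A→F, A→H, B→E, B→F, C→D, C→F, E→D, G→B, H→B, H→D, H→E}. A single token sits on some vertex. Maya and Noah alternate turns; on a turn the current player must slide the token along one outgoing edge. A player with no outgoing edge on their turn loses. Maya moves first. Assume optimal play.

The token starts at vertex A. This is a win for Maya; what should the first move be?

Move to F.

Compute win/loss labels from the base case upward. A position with no move is L. Any other position is W if it can reach an L in one move, else L.
Every edge goes from a vertex to one that appears earlier in the order D, F, E, B, H, A, C, G, so processing vertices in that order labels each vertex after all of its successors.
D: no outgoing edge → L
F: no outgoing edge → L
E: reaches L-position D → W
B: reaches L-position F → W
H: reaches L-position D → W
A: reaches L-position F → W
C: reaches L-position F → W
G: only reaches B(W), which is W → L
From A, the L positions reachable in one move are: F.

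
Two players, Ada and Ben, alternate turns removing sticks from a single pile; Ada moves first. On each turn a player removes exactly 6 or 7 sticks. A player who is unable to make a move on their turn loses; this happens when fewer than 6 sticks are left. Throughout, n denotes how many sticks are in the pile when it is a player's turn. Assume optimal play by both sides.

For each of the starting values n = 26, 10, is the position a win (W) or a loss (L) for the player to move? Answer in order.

26: L, 10: W

Classify positions by backward induction: terminal positions (no move available) are L. From any other position, the mover wins iff some move reaches an L.
n=0: no move → L
n=1: no move → L
n=2: no move → L
n=3: no move → L
n=4: no move → L
n=5: no move → L
n=6: can move to 0, which is L ⇒ W
n=7: can move to 1, which is L ⇒ W
n=8: can move to 2, which is L ⇒ W
n=9: can move to 3, which is L ⇒ W
n=10: can move to 4, which is L ⇒ W
n=11: can move to 5, which is L ⇒ W
n=12: can move to 5, which is L ⇒ W
n=13: moves to 7(W), 6(W); every one is W ⇒ L
n=14: moves to 8(W), 7(W); every one is W ⇒ L
n=15: moves to 9(W), 8(W); every one is W ⇒ L
n=16: moves to 10(W), 9(W); every one is W ⇒ L
n=17: moves to 11(W), 10(W); every one is W ⇒ L
n=18: moves to 12(W), 11(W); every one is W ⇒ L
n=19: can move to 13, which is L ⇒ W
n=20: can move to 14, which is L ⇒ W
n=21: can move to 15, which is L ⇒ W
n=22: can move to 16, which is L ⇒ W
n=23: can move to 17, which is L ⇒ W
n=24: can move to 18, which is L ⇒ W
n=25: can move to 18, which is L ⇒ W
n=26: moves to 20(W), 19(W); every one is W ⇒ L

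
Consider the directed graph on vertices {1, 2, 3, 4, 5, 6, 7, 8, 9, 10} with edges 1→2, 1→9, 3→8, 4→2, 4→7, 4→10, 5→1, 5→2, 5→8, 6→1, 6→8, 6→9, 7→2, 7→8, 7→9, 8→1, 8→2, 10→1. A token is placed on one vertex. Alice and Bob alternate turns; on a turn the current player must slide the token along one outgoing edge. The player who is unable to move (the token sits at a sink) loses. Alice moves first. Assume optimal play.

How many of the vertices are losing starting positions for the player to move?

Classify positions by backward induction: terminal positions (no move available) are L. From any other position, the mover wins iff some move reaches an L.
Every edge goes from a vertex to one that appears earlier in the order 2, 9, 1, 8, 6, 3, 10, 7, 5, 4, so processing vertices in that order labels each vertex after all of its successors.
2: no outgoing edge → L
9: no outgoing edge → L
1: reaches L-position 9 → W
8: reaches L-position 2 → W
6: reaches L-position 9 → W
3: only reaches 8(W), which is W → L
10: only reaches 1(W), which is W → L
7: reaches L-position 9 → W
5: reaches L-position 2 → W
4: reaches L-position 10 → W
The L vertices are 2, 3, 9, 10; that is 4 in all.

4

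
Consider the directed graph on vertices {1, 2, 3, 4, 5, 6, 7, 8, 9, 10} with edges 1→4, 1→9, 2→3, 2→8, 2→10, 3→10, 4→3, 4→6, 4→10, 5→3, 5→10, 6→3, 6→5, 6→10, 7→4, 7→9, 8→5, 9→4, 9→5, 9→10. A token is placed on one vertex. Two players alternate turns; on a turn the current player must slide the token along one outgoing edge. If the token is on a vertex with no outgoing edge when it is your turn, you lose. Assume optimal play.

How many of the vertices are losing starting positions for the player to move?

4

Positions with no move are L. A position that does have a move is losing for the player to move precisely when every available move leads to a winning position for the opponent. Fill in the labels:
Every edge goes from a vertex to one that appears earlier in the order 10, 3, 5, 6, 4, 8, 9, 1, 2, 7, so processing vertices in that order labels each vertex after all of its successors.
10: no outgoing edge → L
3: →10(L), so W
5: →10(L), so W
6: →10(L), so W
4: →10(L), so W
8: →5(W) only, which is W, so L
9: →10(L), so W
1: →9(W), 4(W) — all W, so L
2: →8(L), so W
7: →9(W), 4(W) — all W, so L
The L vertices are 1, 7, 8, 10; that is 4 in all.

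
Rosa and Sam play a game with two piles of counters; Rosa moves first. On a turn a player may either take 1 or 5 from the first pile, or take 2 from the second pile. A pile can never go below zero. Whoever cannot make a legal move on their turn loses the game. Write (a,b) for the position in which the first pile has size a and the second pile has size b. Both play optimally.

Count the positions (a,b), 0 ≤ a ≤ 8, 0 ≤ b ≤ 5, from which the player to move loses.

Compute win/loss labels from the base case upward. A position with no move is L. Any other position is W if it can reach an L in one move, else L.
Every move lowers a or b (never raises either), so fill the grid row by row in increasing a, and left to right within a row: each cell's successors are then already labelled.
      b=0  b=1  b=2  b=3  b=4  b=5
a=0:    L    L    W    W    L    L
a=1:    W    W    L    L    W    W
a=2:    L    L    W    W    L    L
a=3:    W    W    L    L    W    W
a=4:    L    L    W    W    L    L
a=5:    W    W    L    L    W    W
a=6:    L    L    W    W    L    L
a=7:    W    W    L    L    W    W
a=8:    L    L    W    W    L    L
Cells with no legal move (terminal, hence L): (0,0), (0,1).
The remaining L cells, each justified by listing all of its moves:
(0,4): L (sole option (0,2)(W) is W)
(0,5): L (sole option (0,3)(W) is W)
(1,2): L (options (0,2)(W), (1,0)(W) are all W)
(1,3): L (options (0,3)(W), (1,1)(W) are all W)
(2,0): L (sole option (1,0)(W) is W)
(2,1): L (sole option (1,1)(W) is W)
(2,4): L (options (1,4)(W), (2,2)(W) are all W)
(2,5): L (options (1,5)(W), (2,3)(W) are all W)
(3,2): L (options (2,2)(W), (3,0)(W) are all W)
(3,3): L (options (2,3)(W), (3,1)(W) are all W)
(4,0): L (sole option (3,0)(W) is W)
(4,1): L (sole option (3,1)(W) is W)
(4,4): L (options (3,4)(W), (4,2)(W) are all W)
(4,5): L (options (3,5)(W), (4,3)(W) are all W)
(5,2): L (options (4,2)(W), (0,2)(W), (5,0)(W) are all W)
(5,3): L (options (4,3)(W), (0,3)(W), (5,1)(W) are all W)
(6,0): L (options (5,0)(W), (1,0)(W) are all W)
(6,1): L (options (5,1)(W), (1,1)(W) are all W)
(6,4): L (options (5,4)(W), (1,4)(W), (6,2)(W) are all W)
(6,5): L (options (5,5)(W), (1,5)(W), (6,3)(W) are all W)
(7,2): L (options (6,2)(W), (2,2)(W), (7,0)(W) are all W)
(7,3): L (options (6,3)(W), (2,3)(W), (7,1)(W) are all W)
(8,0): L (options (7,0)(W), (3,0)(W) are all W)
(8,1): L (options (7,1)(W), (3,1)(W) are all W)
(8,4): L (options (7,4)(W), (3,4)(W), (8,2)(W) are all W)
(8,5): L (options (7,5)(W), (3,5)(W), (8,3)(W) are all W)
Every other cell has at least one move into one of the L cells above, so it is W.
L cells per row: a=0: 4, a=1: 2, a=2: 4, a=3: 2, a=4: 4, a=5: 2, a=6: 4, a=7: 2, a=8: 4; total 28.

28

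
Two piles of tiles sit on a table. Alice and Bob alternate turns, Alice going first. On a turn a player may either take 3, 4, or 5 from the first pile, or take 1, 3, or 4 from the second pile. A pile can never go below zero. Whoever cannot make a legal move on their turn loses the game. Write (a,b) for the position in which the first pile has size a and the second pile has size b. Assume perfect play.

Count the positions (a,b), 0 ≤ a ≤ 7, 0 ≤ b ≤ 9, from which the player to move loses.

25

Build the W/L table. Terminal = L. A non-terminal position is W if it has a move to some L; otherwise it is L.
Every move lowers a or b (never raises either), so fill the grid row by row in increasing a, and left to right within a row: each cell's successors are then already labelled.
      b=0  b=1  b=2  b=3  b=4  b=5  b=6  b=7  b=8  b=9
a=0:    L    W    L    W    W    W    W    L    W    L
a=1:    L    W    L    W    W    W    W    L    W    L
a=2:    L    W    L    W    W    W    W    L    W    L
a=3:    W    L    W    L    W    W    W    W    L    W
a=4:    W    L    W    L    W    W    W    W    L    W
a=5:    W    L    W    L    W    W    W    W    L    W
a=6:    W    W    W    W    L    W    L    W    W    W
a=7:    W    W    W    W    L    W    L    W    W    W
Cells with no legal move (terminal, hence L): (0,0), (1,0), (2,0).
The remaining L cells, each justified by listing all of its moves:
(0,2): only reaches (0,1)(W), which is W → L
(0,7): only reaches (0,6)(W), (0,4)(W), (0,3)(W), all W → L
(0,9): only reaches (0,8)(W), (0,6)(W), (0,5)(W), all W → L
(1,2): only reaches (1,1)(W), which is W → L
(1,7): only reaches (1,6)(W), (1,4)(W), (1,3)(W), all W → L
(1,9): only reaches (1,8)(W), (1,6)(W), (1,5)(W), all W → L
(2,2): only reaches (2,1)(W), which is W → L
(2,7): only reaches (2,6)(W), (2,4)(W), (2,3)(W), all W → L
(2,9): only reaches (2,8)(W), (2,6)(W), (2,5)(W), all W → L
(3,1): only reaches (0,1)(W), (3,0)(W), all W → L
(3,3): only reaches (0,3)(W), (3,2)(W), (3,0)(W), all W → L
(3,8): only reaches (0,8)(W), (3,7)(W), (3,5)(W), (3,4)(W), all W → L
(4,1): only reaches (1,1)(W), (0,1)(W), (4,0)(W), all W → L
(4,3): only reaches (1,3)(W), (0,3)(W), (4,2)(W), (4,0)(W), all W → L
(4,8): only reaches (1,8)(W), (0,8)(W), (4,7)(W), (4,5)(W), (4,4)(W), all W → L
(5,1): only reaches (2,1)(W), (1,1)(W), (0,1)(W), (5,0)(W), all W → L
(5,3): only reaches (2,3)(W), (1,3)(W), (0,3)(W), (5,2)(W), (5,0)(W), all W → L
(5,8): only reaches (2,8)(W), (1,8)(W), (0,8)(W), (5,7)(W), (5,5)(W), (5,4)(W), all W → L
(6,4): only reaches (3,4)(W), (2,4)(W), (1,4)(W), (6,3)(W), (6,1)(W), (6,0)(W), all W → L
(6,6): only reaches (3,6)(W), (2,6)(W), (1,6)(W), (6,5)(W), (6,3)(W), (6,2)(W), all W → L
(7,4): only reaches (4,4)(W), (3,4)(W), (2,4)(W), (7,3)(W), (7,1)(W), (7,0)(W), all W → L
(7,6): only reaches (4,6)(W), (3,6)(W), (2,6)(W), (7,5)(W), (7,3)(W), (7,2)(W), all W → L
Every other cell has at least one move into one of the L cells above, so it is W.
L cells per row: a=0: 4, a=1: 4, a=2: 4, a=3: 3, a=4: 3, a=5: 3, a=6: 2, a=7: 2; total 25.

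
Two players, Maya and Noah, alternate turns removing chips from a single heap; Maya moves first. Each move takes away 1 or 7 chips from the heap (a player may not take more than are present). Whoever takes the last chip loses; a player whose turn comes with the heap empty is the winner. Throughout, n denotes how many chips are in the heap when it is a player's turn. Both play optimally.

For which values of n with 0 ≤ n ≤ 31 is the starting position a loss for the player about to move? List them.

Compute win/loss labels from the base case upward. A position with no move is W. Any other position is W if it can reach an L in one move, else L.
n=0: no move; the opponent has just taken the last chip and therefore loses → W
n=1: L (sole option 0(W) is W)
n=2: W (go to 1, an L position)
n=3: L (sole option 2(W) is W)
n=4: W (go to 3, an L position)
n=5: L (sole option 4(W) is W)
n=6: W (go to 5, an L position)
n=7: L (options 6(W), 0(W) are all W)
n=8: W (go to 7, an L position)
n=9: L (options 8(W), 2(W) are all W)
n=10: W (go to 9, an L position)
n=11: L (options 10(W), 4(W) are all W)
n=12: W (go to 11, an L position)
n=13: L (options 12(W), 6(W) are all W)
n=14: W (go to 13, an L position)
n=15: L (options 14(W), 8(W) are all W)
n=16: W (go to 15, an L position)
n=17: L (options 16(W), 10(W) are all W)
n=18: W (go to 17, an L position)
n=19: L (options 18(W), 12(W) are all W)
n=20: W (go to 19, an L position)
n=21: L (options 20(W), 14(W) are all W)
n=22: W (go to 21, an L position)
n=23: L (options 22(W), 16(W) are all W)
n=24: W (go to 23, an L position)
n=25: L (options 24(W), 18(W) are all W)
n=26: W (go to 25, an L position)
n=27: L (options 26(W), 20(W) are all W)
n=28: W (go to 27, an L position)
n=29: L (options 28(W), 22(W) are all W)
n=30: W (go to 29, an L position)
n=31: L (options 30(W), 24(W) are all W)
The losing starting values of n are exactly the entries labelled L in this table (16 of them).

1, 3, 5, 7, 9, 11, 13, 15, 17, 19, 21, 23, 25, 27, 29, 31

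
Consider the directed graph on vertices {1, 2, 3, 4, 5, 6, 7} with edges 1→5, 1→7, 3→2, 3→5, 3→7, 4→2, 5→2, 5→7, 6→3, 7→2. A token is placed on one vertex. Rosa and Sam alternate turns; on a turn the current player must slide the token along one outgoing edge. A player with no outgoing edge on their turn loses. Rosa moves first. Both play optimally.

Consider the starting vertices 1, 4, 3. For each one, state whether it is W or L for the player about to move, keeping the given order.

1: L, 4: W, 3: W

Positions with no move are L. A position that does have a move is losing for the player to move precisely when every available move leads to a winning position for the opponent. Fill in the labels:
Every edge goes from a vertex to one that appears earlier in the order 2, 7, 5, 1, 3, 6, 4, so processing vertices in that order labels each vertex after all of its successors.
2: no outgoing edge → L
7: →2(L), so W
5: →2(L), so W
1: →5(W), 7(W) — all W, so L
3: →2(L), so W
6: →3(W) only, which is W, so L
4: →2(L), so W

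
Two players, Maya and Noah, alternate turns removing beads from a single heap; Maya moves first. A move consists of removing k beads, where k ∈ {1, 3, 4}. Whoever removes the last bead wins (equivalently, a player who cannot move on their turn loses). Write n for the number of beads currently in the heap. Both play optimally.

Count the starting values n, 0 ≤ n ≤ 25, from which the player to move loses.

8

Use the standard recursion: the mover loses at a terminal position; elsewhere, the mover wins exactly when some move hands the opponent an L position.
n=0: no move → L
n=1: reaches L-position 0 → W
n=2: only reaches 1(W), which is W → L
n=3: reaches L-position 2 → W
n=4: reaches L-position 0 → W
n=5: reaches L-position 2 → W
n=6: reaches L-position 2 → W
n=7: only reaches 6(W), 4(W), 3(W), all W → L
n=8: reaches L-position 7 → W
n=9: only reaches 8(W), 6(W), 5(W), all W → L
n=10: reaches L-position 9 → W
n=11: reaches L-position 7 → W
n=12: reaches L-position 9 → W
n=13: reaches L-position 9 → W
n=14: only reaches 13(W), 11(W), 10(W), all W → L
n=15: reaches L-position 14 → W
n=16: only reaches 15(W), 13(W), 12(W), all W → L
n=17: reaches L-position 16 → W
n=18: reaches L-position 14 → W
n=19: reaches L-position 16 → W
n=20: reaches L-position 16 → W
n=21: only reaches 20(W), 18(W), 17(W), all W → L
n=22: reaches L-position 21 → W
n=23: only reaches 22(W), 20(W), 19(W), all W → L
n=24: reaches L-position 23 → W
n=25: reaches L-position 21 → W
L entries with 0 ≤ n ≤ 25: n = 0, 2, 7, 9, 14, 16, 21, 23; that makes 8.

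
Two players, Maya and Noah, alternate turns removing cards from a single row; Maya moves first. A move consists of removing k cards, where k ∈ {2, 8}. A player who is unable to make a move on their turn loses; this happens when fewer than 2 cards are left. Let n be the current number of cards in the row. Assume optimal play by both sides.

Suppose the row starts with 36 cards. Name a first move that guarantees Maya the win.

Build the W/L table. Terminal = L. A non-terminal position is W if it has a move to some L; otherwise it is L.
n=0: no move → L
n=1: no move → L
n=2: W (go to 0, an L position)
n=3: W (go to 1, an L position)
n=4: L (sole option 2(W) is W)
n=5: L (sole option 3(W) is W)
n=6: W (go to 4, an L position)
n=7: W (go to 5, an L position)
n=8: W (go to 0, an L position)
n=9: W (go to 1, an L position)
n=10: L (options 8(W), 2(W) are all W)
n=11: L (options 9(W), 3(W) are all W)
n=12: W (go to 10, an L position)
n=13: W (go to 11, an L position)
n=14: L (options 12(W), 6(W) are all W)
n=15: L (options 13(W), 7(W) are all W)
n=16: W (go to 14, an L position)
n=17: W (go to 15, an L position)
n=18: W (go to 10, an L position)
n=19: W (go to 11, an L position)
n=20: L (options 18(W), 12(W) are all W)
n=21: L (options 19(W), 13(W) are all W)
n=22: W (go to 20, an L position)
n=23: W (go to 21, an L position)
n=24: L (options 22(W), 16(W) are all W)
n=25: L (options 23(W), 17(W) are all W)
n=26: W (go to 24, an L position)
n=27: W (go to 25, an L position)
n=28: W (go to 20, an L position)
n=29: W (go to 21, an L position)
n=30: L (options 28(W), 22(W) are all W)
n=31: L (options 29(W), 23(W) are all W)
n=32: W (go to 30, an L position)
n=33: W (go to 31, an L position)
n=34: L (options 32(W), 26(W) are all W)
n=35: L (options 33(W), 27(W) are all W)
n=36: W (go to 34, an L position)
From 36, the L positions reachable in one move are: 34.

Remove 2, leaving 34.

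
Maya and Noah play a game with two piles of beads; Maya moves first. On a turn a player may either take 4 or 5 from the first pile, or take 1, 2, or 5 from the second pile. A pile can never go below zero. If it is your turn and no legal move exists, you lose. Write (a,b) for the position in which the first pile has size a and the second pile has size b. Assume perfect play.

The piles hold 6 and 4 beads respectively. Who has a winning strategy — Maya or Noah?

Noah wins.

Positions with no move are L. A position that does have a move is losing for the player to move precisely when every available move leads to a winning position for the opponent. Fill in the labels:
No move ever increases a pile, so every position that can arise here has a ≤ 6 and b ≤ 4; it is enough to label the cells with 0 ≤ a ≤ 6 and 0 ≤ b ≤ 4.
Every move lowers a or b (never raises either), so fill the grid row by row in increasing a, and left to right within a row: each cell's successors are then already labelled.
      b=0  b=1  b=2  b=3  b=4
a=0:    L    W    W    L    W
a=1:    L    W    W    L    W
a=2:    L    W    W    L    W
a=3:    L    W    W    L    W
a=4:    W    L    W    W    L
a=5:    W    L    W    W    L
a=6:    W    L    W    W    L
Cells with no legal move (terminal, hence L): (0,0), (1,0), (2,0), (3,0).
The remaining L cells, each justified by listing all of its moves:
(0,3): moves to (0,2)(W), (0,1)(W); every one is W ⇒ L
(1,3): moves to (1,2)(W), (1,1)(W); every one is W ⇒ L
(2,3): moves to (2,2)(W), (2,1)(W); every one is W ⇒ L
(3,3): moves to (3,2)(W), (3,1)(W); every one is W ⇒ L
(4,1): moves to (0,1)(W), (4,0)(W); every one is W ⇒ L
(4,4): moves to (0,4)(W), (4,3)(W), (4,2)(W); every one is W ⇒ L
(5,1): moves to (1,1)(W), (0,1)(W), (5,0)(W); every one is W ⇒ L
(5,4): moves to (1,4)(W), (0,4)(W), (5,3)(W), (5,2)(W); every one is W ⇒ L
(6,1): moves to (2,1)(W), (1,1)(W), (6,0)(W); every one is W ⇒ L
(6,4): moves to (2,4)(W), (1,4)(W), (6,3)(W), (6,2)(W); every one is W ⇒ L
Every other cell has at least one move into one of the L cells above, so it is W.
The starting position (6,4) is L: whatever Maya does, the opponent receives a W position.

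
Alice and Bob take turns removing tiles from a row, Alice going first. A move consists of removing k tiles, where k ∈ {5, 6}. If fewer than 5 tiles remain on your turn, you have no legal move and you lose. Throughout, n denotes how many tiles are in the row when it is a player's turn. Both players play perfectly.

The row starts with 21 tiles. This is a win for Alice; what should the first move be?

Use the standard recursion: the mover loses at a terminal position; elsewhere, the mover wins exactly when some move hands the opponent an L position.
n=0: no move → L
n=1: no move → L
n=2: no move → L
n=3: no move → L
n=4: no move → L
n=5: can move to 0, which is L ⇒ W
n=6: can move to 1, which is L ⇒ W
n=7: can move to 2, which is L ⇒ W
n=8: can move to 3, which is L ⇒ W
n=9: can move to 4, which is L ⇒ W
n=10: can move to 4, which is L ⇒ W
n=11: moves to 6(W), 5(W); every one is W ⇒ L
n=12: moves to 7(W), 6(W); every one is W ⇒ L
n=13: moves to 8(W), 7(W); every one is W ⇒ L
n=14: moves to 9(W), 8(W); every one is W ⇒ L
n=15: moves to 10(W), 9(W); every one is W ⇒ L
n=16: can move to 11, which is L ⇒ W
n=17: can move to 12, which is L ⇒ W
n=18: can move to 13, which is L ⇒ W
n=19: can move to 14, which is L ⇒ W
n=20: can move to 15, which is L ⇒ W
n=21: can move to 15, which is L ⇒ W
From 21, the L positions reachable in one move are: 15.

Remove 6, leaving 15.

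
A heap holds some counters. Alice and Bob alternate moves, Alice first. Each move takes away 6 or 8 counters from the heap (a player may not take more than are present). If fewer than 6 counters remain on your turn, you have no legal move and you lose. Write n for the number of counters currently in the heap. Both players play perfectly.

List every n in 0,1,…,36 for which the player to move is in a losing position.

Label each position W (a win for the player to move) or L (a loss). A position with no legal move is L; any other position is W exactly when some move reaches an L, and L when every move reaches a W.
n=0: no move → L
n=1: no move → L
n=2: no move → L
n=3: no move → L
n=4: no move → L
n=5: no move → L
n=6: can move to 0, which is L ⇒ W
n=7: can move to 1, which is L ⇒ W
n=8: can move to 2, which is L ⇒ W
n=9: can move to 3, which is L ⇒ W
n=10: can move to 4, which is L ⇒ W
n=11: can move to 5, which is L ⇒ W
n=12: can move to 4, which is L ⇒ W
n=13: can move to 5, which is L ⇒ W
n=14: moves to 8(W), 6(W); every one is W ⇒ L
n=15: moves to 9(W), 7(W); every one is W ⇒ L
n=16: moves to 10(W), 8(W); every one is W ⇒ L
n=17: moves to 11(W), 9(W); every one is W ⇒ L
n=18: moves to 12(W), 10(W); every one is W ⇒ L
n=19: moves to 13(W), 11(W); every one is W ⇒ L
n=20: can move to 14, which is L ⇒ W
n=21: can move to 15, which is L ⇒ W
n=22: can move to 16, which is L ⇒ W
n=23: can move to 17, which is L ⇒ W
n=24: can move to 18, which is L ⇒ W
n=25: can move to 19, which is L ⇒ W
n=26: can move to 18, which is L ⇒ W
n=27: can move to 19, which is L ⇒ W
n=28: moves to 22(W), 20(W); every one is W ⇒ L
n=29: moves to 23(W), 21(W); every one is W ⇒ L
n=30: moves to 24(W), 22(W); every one is W ⇒ L
n=31: moves to 25(W), 23(W); every one is W ⇒ L
n=32: moves to 26(W), 24(W); every one is W ⇒ L
n=33: moves to 27(W), 25(W); every one is W ⇒ L
n=34: can move to 28, which is L ⇒ W
n=35: can move to 29, which is L ⇒ W
n=36: can move to 30, which is L ⇒ W
Reading off the rows marked L gives the requested list; there are 18 such values of n.

0, 1, 2, 3, 4, 5, 14, 15, 16, 17, 18, 19, 28, 29, 30, 31, 32, 33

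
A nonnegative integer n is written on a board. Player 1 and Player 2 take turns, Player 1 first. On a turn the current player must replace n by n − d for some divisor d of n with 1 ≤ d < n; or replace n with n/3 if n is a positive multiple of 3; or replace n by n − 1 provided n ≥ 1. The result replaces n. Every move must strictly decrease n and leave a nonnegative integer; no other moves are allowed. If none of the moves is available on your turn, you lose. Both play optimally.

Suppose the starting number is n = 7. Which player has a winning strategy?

Player 2 wins.

Use the standard recursion: the mover loses at a terminal position; elsewhere, the mover wins exactly when some move hands the opponent an L position.
n=0: no move → L
n=1: →0(L), so W
n=2: →1(W) only, which is W, so L
n=3: →2(L), so W
n=4: →2(L), so W
n=5: →4(W) only, which is W, so L
n=6: →2(L), so W
n=7: →6(W) only, which is W, so L
Every move from 7 reaches a W position, so the mover loses.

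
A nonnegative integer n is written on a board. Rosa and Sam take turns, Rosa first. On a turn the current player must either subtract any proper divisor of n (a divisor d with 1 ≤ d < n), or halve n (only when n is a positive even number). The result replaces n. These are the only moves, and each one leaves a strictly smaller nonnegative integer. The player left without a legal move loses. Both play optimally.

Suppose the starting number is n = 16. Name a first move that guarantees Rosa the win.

Positions with no move are L. A position that does have a move is losing for the player to move precisely when every available move leads to a winning position for the opponent. Fill in the labels:
n=0: no move → L
n=1: no move → L
n=2: →1(L), so W
n=3: →2(W) only, which is W, so L
n=4: →3(L), so W
n=5: →4(W) only, which is W, so L
n=6: →3(L), so W
n=7: →6(W) only, which is W, so L
n=8: →7(L), so W
n=9: →6(W), 8(W) — all W, so L
n=10: →5(L), so W
n=11: →10(W) only, which is W, so L
n=12: →9(L), so W
n=13: →12(W) only, which is W, so L
n=14: →7(L), so W
n=15: →10(W), 12(W), 14(W) — all W, so L
n=16: →15(L), so W
From 16, the L positions reachable in one move are: 15.

Move to 15.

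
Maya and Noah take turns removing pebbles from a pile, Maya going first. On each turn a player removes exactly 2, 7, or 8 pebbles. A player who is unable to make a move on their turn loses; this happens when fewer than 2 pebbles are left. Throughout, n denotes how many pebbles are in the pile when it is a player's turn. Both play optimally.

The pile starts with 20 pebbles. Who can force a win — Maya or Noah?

Noah wins.

Label each position W (a win for the player to move) or L (a loss). A position with no legal move is L; any other position is W exactly when some move reaches an L, and L when every move reaches a W.
n=0: no move → L
n=1: no move → L
n=2: reaches L-position 0 → W
n=3: reaches L-position 1 → W
n=4: only reaches 2(W), which is W → L
n=5: only reaches 3(W), which is W → L
n=6: reaches L-position 4 → W
n=7: reaches L-position 5 → W
n=8: reaches L-position 1 → W
n=9: reaches L-position 1 → W
n=10: only reaches 8(W), 3(W), 2(W), all W → L
n=11: reaches L-position 4 → W
n=12: reaches L-position 10 → W
n=13: reaches L-position 5 → W
n=14: only reaches 12(W), 7(W), 6(W), all W → L
n=15: only reaches 13(W), 8(W), 7(W), all W → L
n=16: reaches L-position 14 → W
n=17: reaches L-position 15 → W
n=18: reaches L-position 10 → W
n=19: only reaches 17(W), 12(W), 11(W), all W → L
n=20: only reaches 18(W), 13(W), 12(W), all W → L
Every move from 20 reaches a W position, so the mover loses.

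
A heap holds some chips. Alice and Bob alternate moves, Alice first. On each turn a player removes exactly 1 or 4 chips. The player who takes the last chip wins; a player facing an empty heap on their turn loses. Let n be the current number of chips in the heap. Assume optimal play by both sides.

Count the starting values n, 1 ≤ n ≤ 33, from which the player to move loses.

13

Positions with no move are L. A position that does have a move is losing for the player to move precisely when every available move leads to a winning position for the opponent. Fill in the labels:
n=0: no move → L
n=1: can move to 0, which is L ⇒ W
n=2: the only move is to 1(W), a W ⇒ L
n=3: can move to 2, which is L ⇒ W
n=4: can move to 0, which is L ⇒ W
n=5: moves to 4(W), 1(W); every one is W ⇒ L
n=6: can move to 5, which is L ⇒ W
n=7: moves to 6(W), 3(W); every one is W ⇒ L
n=8: can move to 7, which is L ⇒ W
n=9: can move to 5, which is L ⇒ W
n=10: moves to 9(W), 6(W); every one is W ⇒ L
n=11: can move to 10, which is L ⇒ W
n=12: moves to 11(W), 8(W); every one is W ⇒ L
n=13: can move to 12, which is L ⇒ W
n=14: can move to 10, which is L ⇒ W
n=15: moves to 14(W), 11(W); every one is W ⇒ L
n=16: can move to 15, which is L ⇒ W
n=17: moves to 16(W), 13(W); every one is W ⇒ L
n=18: can move to 17, which is L ⇒ W
n=19: can move to 15, which is L ⇒ W
n=20: moves to 19(W), 16(W); every one is W ⇒ L
n=21: can move to 20, which is L ⇒ W
n=22: moves to 21(W), 18(W); every one is W ⇒ L
n=23: can move to 22, which is L ⇒ W
n=24: can move to 20, which is L ⇒ W
n=25: moves to 24(W), 21(W); every one is W ⇒ L
n=26: can move to 25, which is L ⇒ W
n=27: moves to 26(W), 23(W); every one is W ⇒ L
n=28: can move to 27, which is L ⇒ W
n=29: can move to 25, which is L ⇒ W
n=30: moves to 29(W), 26(W); every one is W ⇒ L
n=31: can move to 30, which is L ⇒ W
n=32: moves to 31(W), 28(W); every one is W ⇒ L
n=33: can move to 32, which is L ⇒ W
L entries with 1 ≤ n ≤ 33 (n=0 is outside the asked range and is not counted): n = 2, 5, 7, 10, 12, 15, 17, 20, 22, 25, 27, 30, 32; that makes 13.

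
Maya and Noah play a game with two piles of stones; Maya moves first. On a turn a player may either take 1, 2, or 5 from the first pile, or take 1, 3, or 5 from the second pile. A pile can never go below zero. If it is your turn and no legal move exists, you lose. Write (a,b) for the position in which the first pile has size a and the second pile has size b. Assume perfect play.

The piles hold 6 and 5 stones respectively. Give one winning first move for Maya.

Move to (4,5).

Use the standard recursion: the mover loses at a terminal position; elsewhere, the mover wins exactly when some move hands the opponent an L position.
No move ever increases a pile, so every position that can arise here has a ≤ 6 and b ≤ 5; it is enough to label the cells with 0 ≤ a ≤ 6 and 0 ≤ b ≤ 5.
Every move lowers a or b (never raises either), so fill the grid row by row in increasing a, and left to right within a row: each cell's successors are then already labelled.
      b=0  b=1  b=2  b=3  b=4  b=5
a=0:    L    W    L    W    L    W
a=1:    W    L    W    L    W    L
a=2:    W    W    W    W    W    W
a=3:    L    W    L    W    L    W
a=4:    W    L    W    L    W    L
a=5:    W    W    W    W    W    W
a=6:    L    W    L    W    L    W
Cells with no legal move (terminal, hence L): (0,0).
The remaining L cells, each justified by listing all of its moves:
(0,2): →(0,1)(W) only, which is W, so L
(0,4): →(0,3)(W), (0,1)(W) — all W, so L
(1,1): →(0,1)(W), (1,0)(W) — all W, so L
(1,3): →(0,3)(W), (1,2)(W), (1,0)(W) — all W, so L
(1,5): →(0,5)(W), (1,4)(W), (1,2)(W), (1,0)(W) — all W, so L
(3,0): →(2,0)(W), (1,0)(W) — all W, so L
(3,2): →(2,2)(W), (1,2)(W), (3,1)(W) — all W, so L
(3,4): →(2,4)(W), (1,4)(W), (3,3)(W), (3,1)(W) — all W, so L
(4,1): →(3,1)(W), (2,1)(W), (4,0)(W) — all W, so L
(4,3): →(3,3)(W), (2,3)(W), (4,2)(W), (4,0)(W) — all W, so L
(4,5): →(3,5)(W), (2,5)(W), (4,4)(W), (4,2)(W), (4,0)(W) — all W, so L
(6,0): →(5,0)(W), (4,0)(W), (1,0)(W) — all W, so L
(6,2): →(5,2)(W), (4,2)(W), (1,2)(W), (6,1)(W) — all W, so L
(6,4): →(5,4)(W), (4,4)(W), (1,4)(W), (6,3)(W), (6,1)(W) — all W, so L
Every other cell has at least one move into one of the L cells above, so it is W.
From (6,5), the L positions reachable in one move are: (4,5), (1,5), (6,4), (6,2), (6,0). Any move reaching one of these is winning.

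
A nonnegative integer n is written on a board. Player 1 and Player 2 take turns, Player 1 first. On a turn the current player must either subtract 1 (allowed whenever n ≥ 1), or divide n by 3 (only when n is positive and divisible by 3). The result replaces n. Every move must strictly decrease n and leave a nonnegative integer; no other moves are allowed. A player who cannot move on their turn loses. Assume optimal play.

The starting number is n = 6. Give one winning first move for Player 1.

Work bottom-up. With no move the player to move loses. Otherwise the position is W if at least one move leads to an L position for the opponent, and L if every move leads to a W.
n=0: no move → L
n=1: reaches L-position 0 → W
n=2: only reaches 1(W), which is W → L
n=3: reaches L-position 2 → W
n=4: only reaches 3(W), which is W → L
n=5: reaches L-position 4 → W
n=6: reaches L-position 2 → W
From 6, the L positions reachable in one move are: 2.

Move to 2.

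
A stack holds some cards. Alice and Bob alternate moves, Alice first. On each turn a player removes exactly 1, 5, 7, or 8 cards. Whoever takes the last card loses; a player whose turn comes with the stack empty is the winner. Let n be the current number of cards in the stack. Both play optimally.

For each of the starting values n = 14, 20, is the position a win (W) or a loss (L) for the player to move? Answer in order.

Work bottom-up. With no move the player to move wins. Otherwise the position is W if at least one move leads to an L position for the opponent, and L if every move leads to a W.
n=0: no move; the opponent has just taken the last card and therefore loses → W
n=1: only reaches 0(W), which is W → L
n=2: reaches L-position 1 → W
n=3: only reaches 2(W), which is W → L
n=4: reaches L-position 3 → W
n=5: only reaches 4(W), 0(W), all W → L
n=6: reaches L-position 5 → W
n=7: only reaches 6(W), 2(W), 0(W), all W → L
n=8: reaches L-position 7 → W
n=9: reaches L-position 1 → W
n=10: reaches L-position 5 → W
n=11: reaches L-position 3 → W
n=12: reaches L-position 7 → W
n=13: reaches L-position 5 → W
n=14: reaches L-position 7 → W
n=15: reaches L-position 7 → W
n=16: only reaches 15(W), 11(W), 9(W), 8(W), all W → L
n=17: reaches L-position 16 → W
n=18: only reaches 17(W), 13(W), 11(W), 10(W), all W → L
n=19: reaches L-position 18 → W
n=20: only reaches 19(W), 15(W), 13(W), 12(W), all W → L

14: W, 20: L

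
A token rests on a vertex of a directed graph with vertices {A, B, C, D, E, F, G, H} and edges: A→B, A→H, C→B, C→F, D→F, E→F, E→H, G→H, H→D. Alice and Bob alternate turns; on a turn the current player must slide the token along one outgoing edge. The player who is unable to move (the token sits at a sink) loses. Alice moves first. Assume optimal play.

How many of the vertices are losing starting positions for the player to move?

Build the W/L table. Terminal = L. A non-terminal position is W if it has a move to some L; otherwise it is L.
Every edge goes from a vertex to one that appears earlier in the order F, B, D, H, E, C, A, G, so processing vertices in that order labels each vertex after all of its successors.
F: no outgoing edge → L
B: no outgoing edge → L
D: reaches L-position F → W
H: only reaches D(W), which is W → L
E: reaches L-position H → W
C: reaches L-position B → W
A: reaches L-position H → W
G: reaches L-position H → W
The L vertices are B, F, H; that is 3 in all.

3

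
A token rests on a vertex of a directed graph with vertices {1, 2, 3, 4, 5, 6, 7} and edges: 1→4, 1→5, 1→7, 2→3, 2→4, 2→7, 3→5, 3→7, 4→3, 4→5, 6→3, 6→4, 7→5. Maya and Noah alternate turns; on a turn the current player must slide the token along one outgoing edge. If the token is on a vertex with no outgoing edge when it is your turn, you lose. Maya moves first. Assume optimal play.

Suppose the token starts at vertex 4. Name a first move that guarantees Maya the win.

Move to 5.

Use the standard recursion: the mover loses at a terminal position; elsewhere, the mover wins exactly when some move hands the opponent an L position.
Every edge goes from a vertex to one that appears earlier in the order 5, 7, 3, 4, 2, 6, 1, so processing vertices in that order labels each vertex after all of its successors.
5: no outgoing edge → L
7: →5(L), so W
3: →5(L), so W
4: →5(L), so W
2: →4(W), 3(W), 7(W) — all W, so L
6: →4(W), 3(W) — all W, so L
1: →5(L), so W
From 4, the L positions reachable in one move are: 5.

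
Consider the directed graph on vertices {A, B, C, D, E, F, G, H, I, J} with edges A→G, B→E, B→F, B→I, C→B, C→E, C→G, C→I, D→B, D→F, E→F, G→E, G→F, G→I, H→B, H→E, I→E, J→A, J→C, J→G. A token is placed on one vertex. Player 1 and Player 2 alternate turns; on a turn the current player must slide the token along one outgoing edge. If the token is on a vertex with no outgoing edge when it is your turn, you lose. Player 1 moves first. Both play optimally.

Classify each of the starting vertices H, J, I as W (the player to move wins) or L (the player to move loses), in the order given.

H: L, J: W, I: L

Positions with no move are L. A position that does have a move is losing for the player to move precisely when every available move leads to a winning position for the opponent. Fill in the labels:
Every edge goes from a vertex to one that appears earlier in the order F, E, I, B, G, D, C, H, A, J, so processing vertices in that order labels each vertex after all of its successors.
F: no outgoing edge → L
E: W (go to F, an L position)
I: L (sole option E(W) is W)
B: W (go to I, an L position)
G: W (go to I, an L position)
D: W (go to F, an L position)
C: W (go to I, an L position)
H: L (options B(W), E(W) are all W)
A: L (sole option G(W) is W)
J: W (go to A, an L position)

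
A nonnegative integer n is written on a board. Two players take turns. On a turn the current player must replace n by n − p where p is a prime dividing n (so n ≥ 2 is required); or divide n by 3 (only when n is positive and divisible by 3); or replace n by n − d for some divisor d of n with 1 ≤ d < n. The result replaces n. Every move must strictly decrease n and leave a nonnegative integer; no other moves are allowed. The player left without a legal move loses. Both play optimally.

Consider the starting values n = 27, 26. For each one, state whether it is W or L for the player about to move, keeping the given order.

Label each position W (a win for the player to move) or L (a loss). A position with no legal move is L; any other position is W exactly when some move reaches an L, and L when every move reaches a W.
n=0: no move → L
n=1: no move → L
n=2: W (go to 0, an L position)
n=3: W (go to 0, an L position)
n=4: L (options 2(W), 3(W) are all W)
n=5: W (go to 0, an L position)
n=6: W (go to 4, an L position)
n=7: W (go to 0, an L position)
n=8: W (go to 4, an L position)
n=9: L (options 3(W), 6(W), 8(W) are all W)
n=10: W (go to 9, an L position)
n=11: W (go to 0, an L position)
n=12: W (go to 4, an L position)
n=13: W (go to 0, an L position)
n=14: L (options 7(W), 12(W), 13(W) are all W)
n=15: W (go to 14, an L position)
n=16: W (go to 14, an L position)
n=17: W (go to 0, an L position)
n=18: W (go to 9, an L position)
n=19: W (go to 0, an L position)
n=20: L (options 10(W), 15(W), 16(W), 18(W), 19(W) are all W)
n=21: W (go to 14, an L position)
n=22: W (go to 20, an L position)
n=23: W (go to 0, an L position)
n=24: W (go to 20, an L position)
n=25: W (go to 20, an L position)
n=26: L (options 13(W), 24(W), 25(W) are all W)
n=27: W (go to 9, an L position)

27: W, 26: L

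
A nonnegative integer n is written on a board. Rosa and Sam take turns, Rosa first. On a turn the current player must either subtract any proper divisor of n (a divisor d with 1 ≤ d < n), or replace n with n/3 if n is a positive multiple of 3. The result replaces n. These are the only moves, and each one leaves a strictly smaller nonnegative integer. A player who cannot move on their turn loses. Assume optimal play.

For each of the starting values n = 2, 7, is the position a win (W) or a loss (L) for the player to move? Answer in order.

2: W, 7: L

Compute win/loss labels from the base case upward. A position with no move is L. Any other position is W if it can reach an L in one move, else L.
n=0: no move → L
n=1: no move → L
n=2: reaches L-position 1 → W
n=3: reaches L-position 1 → W
n=4: only reaches 2(W), 3(W), all W → L
n=5: reaches L-position 4 → W
n=6: reaches L-position 4 → W
n=7: only reaches 6(W), which is W → L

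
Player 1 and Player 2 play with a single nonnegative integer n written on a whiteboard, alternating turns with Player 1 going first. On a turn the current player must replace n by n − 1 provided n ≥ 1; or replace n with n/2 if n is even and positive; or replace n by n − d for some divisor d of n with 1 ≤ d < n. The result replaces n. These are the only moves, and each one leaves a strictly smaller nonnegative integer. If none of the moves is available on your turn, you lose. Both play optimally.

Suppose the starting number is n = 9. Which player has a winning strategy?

Work bottom-up. With no move the player to move loses. Otherwise the position is W if at least one move leads to an L position for the opponent, and L if every move leads to a W.
n=0: no move → L
n=1: W (go to 0, an L position)
n=2: L (sole option 1(W) is W)
n=3: W (go to 2, an L position)
n=4: W (go to 2, an L position)
n=5: L (sole option 4(W) is W)
n=6: W (go to 5, an L position)
n=7: L (sole option 6(W) is W)
n=8: W (go to 7, an L position)
n=9: L (options 6(W), 8(W) are all W)
The starting position 9 is L: whatever Player 1 does, the opponent receives a W position.

Player 2 wins.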